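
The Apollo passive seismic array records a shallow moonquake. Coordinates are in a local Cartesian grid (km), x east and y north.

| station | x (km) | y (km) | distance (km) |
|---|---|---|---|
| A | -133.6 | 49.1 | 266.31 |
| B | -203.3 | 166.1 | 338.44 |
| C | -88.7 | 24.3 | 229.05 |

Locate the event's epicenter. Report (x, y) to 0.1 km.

(128.2, 97.9)

Circle about each station: (x + 133.6)² + (y − 49.1)² = 266.31²; (x + 203.3)² + (y − 166.1)² = 338.44²; (x + 88.7)² + (y − 24.3)² = 229.05².
Subtracting the A equation from the B and C equations removes the quadratic terms:
-139.4 x + 234.0 y = 5039.71
89.8 x − 49.6 y = 6655.52
Solving the 2×2 system: x ≈ 128.2, y ≈ 97.9 km.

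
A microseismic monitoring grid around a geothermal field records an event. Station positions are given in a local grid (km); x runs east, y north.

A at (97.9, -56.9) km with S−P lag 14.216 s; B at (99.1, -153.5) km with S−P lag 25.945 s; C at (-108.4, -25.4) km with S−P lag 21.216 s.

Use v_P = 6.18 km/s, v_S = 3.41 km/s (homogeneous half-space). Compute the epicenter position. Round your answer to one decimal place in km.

(41.2, 35.2)

Distance from S−P lag: d = Δt · v_P v_S / (v_P − v_S) = Δt · (6.18·3.41)/(6.18−3.41) ≈ 7.6079·Δt.
So d_A = 108.15, d_B = 197.39, d_C = 161.41 km.
Circle about each station: (x − 97.9)² + (y + 56.9)² = 108.15²; (x − 99.1)² + (y + 153.5)² = 197.39²; (x + 108.4)² + (y + 25.4)² = 161.41².
Subtracting pairs of circle equations eliminates x²+y² and gives linear equations (the radical axes):
2.4 x − 193.2 y = -6705.35
-412.6 x + 63.0 y = -14783.07
Solving the 2×2 system: x ≈ 41.2, y ≈ 35.2 km.
Check against A (with the unrounded x, y): √((x − 97.9)²+(y + 56.9)²) = 108.17 ≈ 108.15 km. ✓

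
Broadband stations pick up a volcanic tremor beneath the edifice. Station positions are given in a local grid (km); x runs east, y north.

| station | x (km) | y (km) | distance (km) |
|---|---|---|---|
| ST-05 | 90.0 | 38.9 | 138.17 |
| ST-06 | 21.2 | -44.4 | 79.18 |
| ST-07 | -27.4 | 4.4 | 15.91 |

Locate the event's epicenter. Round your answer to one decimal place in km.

Circle about each station: (x − 90.0)² + (y − 38.9)² = 138.17²; (x − 21.2)² + (y + 44.4)² = 79.18²; (x + 27.4)² + (y − 4.4)² = 15.91².
Subtracting pairs of circle equations eliminates x²+y² and gives linear equations (the radical axes):
-137.6 x − 166.6 y = 5629.07
-234.8 x − 69.0 y = 9994.73
Solving the 2×2 system: x ≈ -43.1, y ≈ 1.8 km.
Check against ST-05 (with the unrounded x, y): √((x − 90.0)²+(y − 38.9)²) = 138.17 ≈ 138.17 km. ✓

-43.1 km east, 1.8 km north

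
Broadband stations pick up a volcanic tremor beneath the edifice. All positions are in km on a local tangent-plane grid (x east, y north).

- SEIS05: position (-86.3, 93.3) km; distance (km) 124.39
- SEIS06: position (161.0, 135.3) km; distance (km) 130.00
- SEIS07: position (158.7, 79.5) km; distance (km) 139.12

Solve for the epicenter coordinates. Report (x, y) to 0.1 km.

Circle about each station: (x + 86.3)² + (y − 93.3)² = 124.39²; (x − 161.0)² + (y − 135.3)² = 130.00²; (x − 158.7)² + (y − 79.5)² = 139.12².
Subtracting the SEIS05 equation from the SEIS06 and SEIS07 equations removes the quadratic terms:
494.6 x + 84.0 y = 26647.38
490.0 x − 27.6 y = 11471.86
Solving the 2×2 system: x ≈ 31.0, y ≈ 134.7 km.

31.0 km east, 134.7 km north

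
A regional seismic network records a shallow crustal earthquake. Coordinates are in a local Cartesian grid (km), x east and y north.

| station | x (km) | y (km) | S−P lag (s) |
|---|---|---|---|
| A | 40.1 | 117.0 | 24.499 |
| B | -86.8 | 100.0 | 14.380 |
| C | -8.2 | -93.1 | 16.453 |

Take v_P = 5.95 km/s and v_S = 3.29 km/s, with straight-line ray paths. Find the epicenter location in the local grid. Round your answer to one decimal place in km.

x ≈ -92.0 km, y ≈ -5.7 km

Distance from S−P lag: d = Δt · v_P v_S / (v_P − v_S) = Δt · (5.95·3.29)/(5.95−3.29) ≈ 7.3592·Δt.
So d_A = 180.29, d_B = 105.83, d_C = 121.08 km.
Circle about each station: (x − 40.1)² + (y − 117.0)² = 180.29²; (x + 86.8)² + (y − 100.0)² = 105.83²; (x + 8.2)² + (y + 93.1)² = 121.08².
Subtracting the A equation from the B and C equations removes the quadratic terms:
-253.8 x − 34.0 y = 23541.73
-96.6 x − 420.2 y = 11281.96
Solving the 2×2 system: x ≈ -92.0, y ≈ -5.7 km.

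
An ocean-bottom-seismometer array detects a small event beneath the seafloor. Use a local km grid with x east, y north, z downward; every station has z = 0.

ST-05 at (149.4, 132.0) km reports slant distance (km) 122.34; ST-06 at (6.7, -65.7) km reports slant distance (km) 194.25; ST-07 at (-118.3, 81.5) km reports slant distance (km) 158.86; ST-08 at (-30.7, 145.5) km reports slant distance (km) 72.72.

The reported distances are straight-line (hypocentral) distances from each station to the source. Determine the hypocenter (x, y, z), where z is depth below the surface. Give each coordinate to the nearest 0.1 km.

Each station gives a sphere (x−x_i)² + (y−y_i)² + z² = d_i² (stations at z=0).
Subtracting the ST-05 sphere from ST-06 and ST-07: z² cancels, leaving linear equations in x and y:
-285.4 x − 395.4 y = -58148.97
-535.4 x − 101.0 y = -29376.64
Solving: x ≈ 31.402, y ≈ 124.398 km (keep extra digits for the depth step; rounded: 31.4, 124.4).
Then from the ST-05 sphere: z² = 122.34² − (x − 149.4)² − (y − 132.0)² with x = 31.402, y = 124.398, so z ≈ 31.397 ≈ 31.4 km.

x ≈ 31.4 km, y ≈ 124.4 km, depth ≈ 31.4 km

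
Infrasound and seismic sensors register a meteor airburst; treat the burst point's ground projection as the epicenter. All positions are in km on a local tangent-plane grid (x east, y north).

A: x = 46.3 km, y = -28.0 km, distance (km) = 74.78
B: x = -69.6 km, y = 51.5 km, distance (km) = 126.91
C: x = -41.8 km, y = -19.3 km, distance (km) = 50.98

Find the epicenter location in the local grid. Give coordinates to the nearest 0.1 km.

Circle about each station: (x − 46.3)² + (y + 28.0)² = 74.78²; (x + 69.6)² + (y − 51.5)² = 126.91²; (x + 41.8)² + (y + 19.3)² = 50.98².
Subtracting the A equation from the B and C equations removes the quadratic terms:
-231.8 x + 159.0 y = -5945.38
-176.2 x + 17.4 y = 2185.13
Solving the 2×2 system: x ≈ -18.8, y ≈ -64.8 km.
Check against A (with the unrounded x, y): √((x − 46.3)²+(y + 28.0)²) = 74.78 ≈ 74.78 km. ✓

x ≈ -18.8 km, y ≈ -64.8 km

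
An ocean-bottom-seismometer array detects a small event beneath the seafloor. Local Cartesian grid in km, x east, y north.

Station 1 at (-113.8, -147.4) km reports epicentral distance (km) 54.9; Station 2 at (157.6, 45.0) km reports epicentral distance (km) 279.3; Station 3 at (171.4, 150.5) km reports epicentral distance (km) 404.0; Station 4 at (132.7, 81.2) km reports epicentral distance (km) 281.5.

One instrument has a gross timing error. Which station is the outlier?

Station 3

Solve using three stations at a time. Using Station 1, Station 2, Station 4 (subtract circle equations pairwise → linear system) gives (x, y) ≈ (-76.9, -106.7).
Distances from that point to each station vs reported:
  Station 1: calculated 54.9 vs reported 54.9 → residual 0.0 km
  Station 2: calculated 279.3 vs reported 279.3 → residual 0.0 km
  Station 3: calculated 357.5 vs reported 404.0 → residual 46.5 km
  Station 4: calculated 281.5 vs reported 281.5 → residual 0.0 km
Station 1, Station 2, Station 4 are mutually consistent (residuals ≈ 0); Station 3 is off by 46.5 km.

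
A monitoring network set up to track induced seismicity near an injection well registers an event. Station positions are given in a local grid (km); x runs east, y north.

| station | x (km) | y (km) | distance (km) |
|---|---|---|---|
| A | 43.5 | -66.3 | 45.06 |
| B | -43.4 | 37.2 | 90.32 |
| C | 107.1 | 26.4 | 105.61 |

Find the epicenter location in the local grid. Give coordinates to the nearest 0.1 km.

Circle about each station: (x − 43.5)² + (y + 66.3)² = 45.06²; (x + 43.4)² + (y − 37.2)² = 90.32²; (x − 107.1)² + (y − 26.4)² = 105.61².
Subtracting the A equation from the B and C equations removes the quadratic terms:
-173.8 x + 207.0 y = -9147.84
127.2 x + 185.4 y = -3243.64
Solving the 2×2 system: x ≈ 17.5, y ≈ -29.5 km.
Check against A (with the unrounded x, y): √((x − 43.5)²+(y + 66.3)²) = 45.06 ≈ 45.06 km. ✓

(17.5, -29.5)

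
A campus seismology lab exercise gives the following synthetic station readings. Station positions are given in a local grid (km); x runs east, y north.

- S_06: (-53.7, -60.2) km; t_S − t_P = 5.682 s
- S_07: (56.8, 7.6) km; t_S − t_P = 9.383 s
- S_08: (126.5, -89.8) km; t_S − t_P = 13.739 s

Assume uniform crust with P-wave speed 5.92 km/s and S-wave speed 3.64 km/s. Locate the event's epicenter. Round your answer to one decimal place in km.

(-0.0, -60.5)

Distance from S−P lag: d = Δt · v_P v_S / (v_P − v_S) = Δt · (5.92·3.64)/(5.92−3.64) ≈ 9.4512·Δt.
So d_S_06 = 53.70, d_S_07 = 88.68, d_S_08 = 129.85 km.
Circle about each station: (x + 53.7)² + (y + 60.2)² = 53.70²; (x − 56.8)² + (y − 7.6)² = 88.68²; (x − 126.5)² + (y + 89.8)² = 129.85².
Subtracting the S_06 equation from the S_07 and S_08 equations removes the quadratic terms:
221.0 x + 135.6 y = -8204.18
360.4 x − 59.2 y = 3581.23
Solving the 2×2 system: x ≈ -0.0, y ≈ -60.5 km.
Check against S_06 (with the unrounded x, y): √((x + 53.7)²+(y + 60.2)²) = 53.70 ≈ 53.70 km. ✓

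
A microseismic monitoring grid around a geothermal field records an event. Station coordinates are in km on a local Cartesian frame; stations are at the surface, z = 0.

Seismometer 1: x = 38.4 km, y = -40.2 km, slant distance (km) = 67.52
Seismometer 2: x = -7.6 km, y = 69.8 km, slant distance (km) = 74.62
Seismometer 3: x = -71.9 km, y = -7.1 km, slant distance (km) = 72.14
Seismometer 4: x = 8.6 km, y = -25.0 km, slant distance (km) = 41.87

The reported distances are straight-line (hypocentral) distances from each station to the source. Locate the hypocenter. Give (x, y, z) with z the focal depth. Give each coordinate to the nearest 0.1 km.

Each station gives a sphere (x−x_i)² + (y−y_i)² + z² = d_i² (stations at z=0).
Subtracting the Seismometer 1 sphere from Seismometer 2 and Seismometer 3: z² cancels, leaving linear equations in x and y:
-92.0 x + 220.0 y = 830.01
-220.6 x + 66.2 y = 1484.19
Solving: x ≈ -6.399, y ≈ 1.097 km (keep extra digits for the depth step; rounded: -6.4, 1.1).
Then from the Seismometer 1 sphere: z² = 67.52² − (x − 38.4)² − (y + 40.2)² with x = -6.399, y = 1.097, so z ≈ 29.096 ≈ 29.1 km.

(-6.4, 1.1, 29.1)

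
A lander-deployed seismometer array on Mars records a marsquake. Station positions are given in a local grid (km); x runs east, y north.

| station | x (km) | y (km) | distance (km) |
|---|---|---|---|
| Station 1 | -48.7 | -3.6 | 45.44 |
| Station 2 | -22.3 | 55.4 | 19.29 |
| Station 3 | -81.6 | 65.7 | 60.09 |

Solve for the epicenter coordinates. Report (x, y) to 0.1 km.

Circle about each station: (x + 48.7)² + (y + 3.6)² = 45.44²; (x + 22.3)² + (y − 55.4)² = 19.29²; (x + 81.6)² + (y − 65.7)² = 60.09².
Subtracting the Station 1 equation from the Station 2 and Station 3 equations removes the quadratic terms:
52.8 x + 118.0 y = 2874.49
-65.8 x + 138.6 y = 7044.39
Solving the 2×2 system: x ≈ -28.7, y ≈ 37.2 km.
Check against Station 1 (with the unrounded x, y): √((x + 48.7)²+(y + 3.6)²) = 45.44 ≈ 45.44 km. ✓

-28.7 km east, 37.2 km north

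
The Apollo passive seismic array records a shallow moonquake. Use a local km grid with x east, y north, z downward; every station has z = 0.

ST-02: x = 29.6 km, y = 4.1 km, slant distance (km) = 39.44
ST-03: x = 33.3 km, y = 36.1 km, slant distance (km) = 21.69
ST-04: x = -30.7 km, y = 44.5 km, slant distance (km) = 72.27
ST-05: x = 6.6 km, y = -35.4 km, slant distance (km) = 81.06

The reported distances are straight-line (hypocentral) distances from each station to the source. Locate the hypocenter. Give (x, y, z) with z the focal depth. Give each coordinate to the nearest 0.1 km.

x ≈ 37.9 km, y ≈ 36.3 km, depth ≈ 21.2 km

Each station gives a sphere (x−x_i)² + (y−y_i)² + z² = d_i² (stations at z=0).
Subtracting the ST-02 sphere from ST-03 and ST-04: z² cancels, leaving linear equations in x and y:
7.4 x + 64.0 y = 2604.19
-120.6 x + 80.8 y = -1637.67
Solving: x ≈ 37.905, y ≈ 36.308 km (keep extra digits for the depth step; rounded: 37.9, 36.3).
Then from the ST-02 sphere: z² = 39.44² − (x − 29.6)² − (y − 4.1)² with x = 37.905, y = 36.308, so z ≈ 21.194 ≈ 21.2 km.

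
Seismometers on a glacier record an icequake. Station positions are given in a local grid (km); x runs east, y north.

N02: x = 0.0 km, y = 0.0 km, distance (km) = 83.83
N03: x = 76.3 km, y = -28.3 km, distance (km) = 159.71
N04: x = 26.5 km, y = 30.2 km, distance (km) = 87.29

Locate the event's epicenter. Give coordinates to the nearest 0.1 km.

x ≈ -53.9 km, y ≈ 64.2 km

Circle about each station: x² + y² = 83.83²; (x − 76.3)² + (y + 28.3)² = 159.71²; (x − 26.5)² + (y − 30.2)² = 87.29².
Subtracting the N02 equation from the N03 and N04 equations removes the quadratic terms:
152.6 x − 56.6 y = -11857.24
53.0 x + 60.4 y = 1022.21
Solving the 2×2 system: x ≈ -53.9, y ≈ 64.2 km.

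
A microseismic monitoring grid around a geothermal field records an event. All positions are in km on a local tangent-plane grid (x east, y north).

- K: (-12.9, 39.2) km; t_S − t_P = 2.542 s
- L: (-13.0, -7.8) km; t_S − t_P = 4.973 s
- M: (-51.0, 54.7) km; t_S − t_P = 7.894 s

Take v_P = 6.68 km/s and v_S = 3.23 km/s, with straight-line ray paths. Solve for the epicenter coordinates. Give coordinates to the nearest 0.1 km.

(-12.9, 23.3)

Distance from S−P lag: d = Δt · v_P v_S / (v_P − v_S) = Δt · (6.68·3.23)/(6.68−3.23) ≈ 6.2540·Δt.
So d_K = 15.90, d_L = 31.10, d_M = 49.37 km.
Circle about each station: (x + 12.9)² + (y − 39.2)² = 15.90²; (x + 13.0)² + (y + 7.8)² = 31.10²; (x + 51.0)² + (y − 54.7)² = 49.37².
Subtracting pairs of circle equations eliminates x²+y² and gives linear equations (the radical axes):
-0.2 x − 94.0 y = -2187.61
-76.2 x + 31.0 y = 1705.45
Solving the 2×2 system: x ≈ -12.9, y ≈ 23.3 km.
Check against K (with the unrounded x, y): √((x + 12.9)²+(y − 39.2)²) = 15.90 ≈ 15.90 km. ✓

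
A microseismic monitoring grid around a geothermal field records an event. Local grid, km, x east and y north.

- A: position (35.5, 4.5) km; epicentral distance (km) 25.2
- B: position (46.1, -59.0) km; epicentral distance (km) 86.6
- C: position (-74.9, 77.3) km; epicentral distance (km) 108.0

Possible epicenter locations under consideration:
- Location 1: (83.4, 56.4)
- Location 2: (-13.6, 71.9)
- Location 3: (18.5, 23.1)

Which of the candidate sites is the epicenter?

For each candidate, compare |candidate − station| to the reported distance:
Location 1: residuals A 45.4, B 34.7, C 51.7 → max 51.7 km
Location 2: residuals A 58.2, B 57.3, C 46.5 → max 58.2 km
Location 3: residuals A 0.0, B 0.0, C 0.0 → max 0.0 km
Only Location 3 has all residuals ≈ 0.

Location 3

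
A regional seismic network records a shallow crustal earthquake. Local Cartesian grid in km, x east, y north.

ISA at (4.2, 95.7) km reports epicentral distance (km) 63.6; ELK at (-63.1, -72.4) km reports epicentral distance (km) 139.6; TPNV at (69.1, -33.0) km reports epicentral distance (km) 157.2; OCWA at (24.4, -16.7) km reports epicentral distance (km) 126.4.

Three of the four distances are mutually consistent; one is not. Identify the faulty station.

OCWA

Solve using three stations at a time. Using ISA, ELK, TPNV (subtract circle equations pairwise → linear system) gives (x, y) ≈ (-52.4, 66.8).
Distances from that point to each station vs reported:
  ISA: calculated 63.5 vs reported 63.6 → residual 0.1 km
  ELK: calculated 139.6 vs reported 139.6 → residual 0.0 km
  TPNV: calculated 157.2 vs reported 157.2 → residual 0.0 km
  OCWA: calculated 113.4 vs reported 126.4 → residual 13.0 km
ISA, ELK, TPNV are mutually consistent (residuals ≈ 0); OCWA is off by 13.0 km.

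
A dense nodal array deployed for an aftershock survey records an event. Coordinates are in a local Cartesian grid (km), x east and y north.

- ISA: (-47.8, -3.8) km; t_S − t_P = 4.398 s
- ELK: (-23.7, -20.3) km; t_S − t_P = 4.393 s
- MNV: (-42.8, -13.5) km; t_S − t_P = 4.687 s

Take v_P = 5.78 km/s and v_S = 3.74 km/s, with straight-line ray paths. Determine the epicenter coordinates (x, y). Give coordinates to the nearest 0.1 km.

Distance from S−P lag: d = Δt · v_P v_S / (v_P − v_S) = Δt · (5.78·3.74)/(5.78−3.74) ≈ 10.5967·Δt.
So d_ISA = 46.60, d_ELK = 46.55, d_MNV = 49.67 km.
Circle about each station: (x + 47.8)² + (y + 3.8)² = 46.60²; (x + 23.7)² + (y + 20.3)² = 46.55²; (x + 42.8)² + (y + 13.5)² = 49.67².
Subtracting the ISA equation from the ELK and MNV equations removes the quadratic terms:
48.2 x − 33.0 y = -1320.84
10.0 x − 19.4 y = -580.74
Solving the 2×2 system: x ≈ -10.7, y ≈ 24.4 km.
Check against ISA (with the unrounded x, y): √((x + 47.8)²+(y + 3.8)²) = 46.64 ≈ 46.60 km. ✓

x ≈ -10.7 km, y ≈ 24.4 km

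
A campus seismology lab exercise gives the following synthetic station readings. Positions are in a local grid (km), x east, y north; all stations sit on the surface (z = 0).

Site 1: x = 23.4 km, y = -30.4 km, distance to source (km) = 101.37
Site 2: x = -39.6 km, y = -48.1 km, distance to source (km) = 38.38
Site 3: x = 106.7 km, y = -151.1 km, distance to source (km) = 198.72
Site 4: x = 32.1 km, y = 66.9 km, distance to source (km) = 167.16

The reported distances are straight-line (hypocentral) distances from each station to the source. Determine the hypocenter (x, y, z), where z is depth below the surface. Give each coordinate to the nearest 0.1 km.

x ≈ -71.1 km, y ≈ -63.7 km, depth ≈ 15.4 km

Each station gives a sphere (x−x_i)² + (y−y_i)² + z² = d_i² (stations at z=0).
Subtracting the Site 1 sphere from Site 2 and Site 3: z² cancels, leaving linear equations in x and y:
-126.0 x − 35.4 y = 11212.90
166.6 x − 241.4 y = 3530.62
Solving: x ≈ -71.097, y ≈ -63.692 km (keep extra digits for the depth step; rounded: -71.1, -63.7).
Then from the Site 1 sphere: z² = 101.37² − (x − 23.4)² − (y + 30.4)² with x = -71.097, y = -63.692, so z ≈ 15.422 ≈ 15.4 km.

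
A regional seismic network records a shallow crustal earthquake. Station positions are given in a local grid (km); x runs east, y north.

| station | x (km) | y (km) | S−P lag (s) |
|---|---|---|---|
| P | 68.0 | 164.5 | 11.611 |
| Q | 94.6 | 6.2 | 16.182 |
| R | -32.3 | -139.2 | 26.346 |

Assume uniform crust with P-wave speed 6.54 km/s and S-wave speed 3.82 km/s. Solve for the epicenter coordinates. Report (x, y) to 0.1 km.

(-18.7, 102.4)

Distance from S−P lag: d = Δt · v_P v_S / (v_P − v_S) = Δt · (6.54·3.82)/(6.54−3.82) ≈ 9.1849·Δt.
So d_P = 106.65, d_Q = 148.63, d_R = 241.98 km.
Circle about each station: (x − 68.0)² + (y − 164.5)² = 106.65²; (x − 94.6)² + (y − 6.2)² = 148.63²; (x + 32.3)² + (y + 139.2)² = 241.98².
Subtracting pairs of circle equations eliminates x²+y² and gives linear equations (the radical axes):
53.2 x − 316.6 y = -33413.30
-200.6 x − 607.4 y = -58444.42
Solving the 2×2 system: x ≈ -18.7, y ≈ 102.4 km.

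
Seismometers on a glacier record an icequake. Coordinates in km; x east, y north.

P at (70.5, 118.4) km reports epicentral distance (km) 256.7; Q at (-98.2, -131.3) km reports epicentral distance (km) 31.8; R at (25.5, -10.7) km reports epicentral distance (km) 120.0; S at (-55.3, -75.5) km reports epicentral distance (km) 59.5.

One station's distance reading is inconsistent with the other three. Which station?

Solve using three stations at a time. Using P, R, S (subtract circle equations pairwise → linear system) gives (x, y) ≈ (-18.5, -122.4).
Distances from that point to each station vs reported:
  P: calculated 256.7 vs reported 256.7 → residual 0.0 km
  Q: calculated 80.2 vs reported 31.8 → residual 48.4 km
  R: calculated 120.1 vs reported 120.0 → residual 0.1 km
  S: calculated 59.6 vs reported 59.5 → residual 0.1 km
P, R, S are mutually consistent (residuals ≈ 0); Q is off by 48.4 km.

Q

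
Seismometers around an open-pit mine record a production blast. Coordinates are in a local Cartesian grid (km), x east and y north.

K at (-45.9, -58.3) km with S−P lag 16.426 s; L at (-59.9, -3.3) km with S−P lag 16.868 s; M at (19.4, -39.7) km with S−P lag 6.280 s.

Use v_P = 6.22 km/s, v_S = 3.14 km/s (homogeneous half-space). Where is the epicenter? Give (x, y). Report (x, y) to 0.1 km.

Distance from S−P lag: d = Δt · v_P v_S / (v_P − v_S) = Δt · (6.22·3.14)/(6.22−3.14) ≈ 6.3412·Δt.
So d_K = 104.16, d_L = 106.96, d_M = 39.82 km.
Circle about each station: (x + 45.9)² + (y + 58.3)² = 104.16²; (x + 59.9)² + (y + 3.3)² = 106.96²; (x − 19.4)² + (y + 39.7)² = 39.82².
Subtracting the K equation from the L and M equations removes the quadratic terms:
-28.0 x + 110.0 y = -2497.94
130.6 x + 37.2 y = 5710.42
Solving the 2×2 system: x ≈ 46.8, y ≈ -10.8 km.

46.8 km east, -10.8 km north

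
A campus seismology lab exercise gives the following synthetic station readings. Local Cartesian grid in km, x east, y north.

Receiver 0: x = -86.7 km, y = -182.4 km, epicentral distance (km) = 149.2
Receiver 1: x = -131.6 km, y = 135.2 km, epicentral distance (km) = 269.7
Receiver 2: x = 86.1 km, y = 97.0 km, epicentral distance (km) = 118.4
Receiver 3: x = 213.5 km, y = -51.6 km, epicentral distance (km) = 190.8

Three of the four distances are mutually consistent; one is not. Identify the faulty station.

Receiver 2

Solve using three stations at a time. Using Receiver 0, Receiver 1, Receiver 3 (subtract circle equations pairwise → linear system) gives (x, y) ≈ (25.5, -84.0).
Distances from that point to each station vs reported:
  Receiver 0: calculated 149.2 vs reported 149.2 → residual 0.0 km
  Receiver 1: calculated 269.7 vs reported 269.7 → residual 0.0 km
  Receiver 2: calculated 190.9 vs reported 118.4 → residual 72.5 km
  Receiver 3: calculated 190.8 vs reported 190.8 → residual 0.0 km
Receiver 0, Receiver 1, Receiver 3 are mutually consistent (residuals ≈ 0); Receiver 2 is off by 72.5 km.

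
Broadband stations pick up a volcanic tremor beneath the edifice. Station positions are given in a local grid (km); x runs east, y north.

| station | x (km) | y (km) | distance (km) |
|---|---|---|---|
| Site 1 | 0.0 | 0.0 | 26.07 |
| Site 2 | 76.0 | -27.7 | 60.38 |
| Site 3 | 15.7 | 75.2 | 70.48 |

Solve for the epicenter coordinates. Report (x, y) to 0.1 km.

25.5 km east, 5.4 km north

Circle about each station: x² + y² = 26.07²; (x − 76.0)² + (y + 27.7)² = 60.38²; (x − 15.7)² + (y − 75.2)² = 70.48².
Subtracting pairs of circle equations eliminates x²+y² and gives linear equations (the radical axes):
152.0 x − 55.4 y = 3577.19
31.4 x + 150.4 y = 1613.74
Solving the 2×2 system: x ≈ 25.5, y ≈ 5.4 km.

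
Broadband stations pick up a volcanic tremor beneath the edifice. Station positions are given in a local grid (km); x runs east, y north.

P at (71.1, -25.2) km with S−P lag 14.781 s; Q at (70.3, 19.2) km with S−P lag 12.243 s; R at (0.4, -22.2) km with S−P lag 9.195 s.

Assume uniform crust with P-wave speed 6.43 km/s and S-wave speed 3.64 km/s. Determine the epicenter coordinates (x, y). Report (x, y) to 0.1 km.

x ≈ -27.8 km, y ≈ 49.6 km

Distance from S−P lag: d = Δt · v_P v_S / (v_P − v_S) = Δt · (6.43·3.64)/(6.43−3.64) ≈ 8.3890·Δt.
So d_P = 124.00, d_Q = 102.71, d_R = 77.14 km.
Circle about each station: (x − 71.1)² + (y + 25.2)² = 124.00²; (x − 70.3)² + (y − 19.2)² = 102.71²; (x − 0.4)² + (y + 22.2)² = 77.14².
Subtracting the P equation from the Q and R equations removes the quadratic terms:
-1.6 x + 88.8 y = 4447.14
-141.4 x + 6.0 y = 4228.17
Solving the 2×2 system: x ≈ -27.8, y ≈ 49.6 km.
Check against P (with the unrounded x, y): √((x − 71.1)²+(y + 25.2)²) = 123.99 ≈ 124.00 km. ✓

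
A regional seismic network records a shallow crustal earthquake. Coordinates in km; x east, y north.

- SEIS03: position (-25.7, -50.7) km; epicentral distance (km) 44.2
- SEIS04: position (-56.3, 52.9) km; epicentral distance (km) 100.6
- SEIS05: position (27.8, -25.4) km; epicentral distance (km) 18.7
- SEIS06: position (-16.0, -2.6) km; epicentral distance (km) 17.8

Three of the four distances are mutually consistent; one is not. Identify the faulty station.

Solve using three stations at a time. Using SEIS03, SEIS04, SEIS05 (subtract circle equations pairwise → linear system) gives (x, y) ≈ (9.2, -23.5).
Distances from that point to each station vs reported:
  SEIS03: calculated 44.2 vs reported 44.2 → residual 0.0 km
  SEIS04: calculated 100.6 vs reported 100.6 → residual 0.0 km
  SEIS05: calculated 18.7 vs reported 18.7 → residual 0.0 km
  SEIS06: calculated 32.7 vs reported 17.8 → residual 14.9 km
SEIS03, SEIS04, SEIS05 are mutually consistent (residuals ≈ 0); SEIS06 is off by 14.9 km.

SEIS06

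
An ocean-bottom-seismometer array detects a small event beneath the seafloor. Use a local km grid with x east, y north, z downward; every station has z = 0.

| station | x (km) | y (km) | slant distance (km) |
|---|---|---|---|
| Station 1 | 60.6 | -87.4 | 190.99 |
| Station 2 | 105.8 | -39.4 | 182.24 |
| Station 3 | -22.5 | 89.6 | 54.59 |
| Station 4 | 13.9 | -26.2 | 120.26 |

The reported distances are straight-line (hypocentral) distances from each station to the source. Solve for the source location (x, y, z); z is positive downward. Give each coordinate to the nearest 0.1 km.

Each station gives a sphere (x−x_i)² + (y−y_i)² + z² = d_i² (stations at z=0).
Subtracting the Station 1 sphere from Station 2 and Station 3: z² cancels, leaving linear equations in x and y:
90.4 x + 96.0 y = 4700.64
-166.2 x + 354.0 y = 30720.40
Solving: x ≈ -26.798, y ≈ 74.200 km (keep extra digits for the depth step; rounded: -26.8, 74.2).
Then from the Station 1 sphere: z² = 190.99² − (x − 60.6)² − (y + 87.4)² with x = -26.798, y = 74.200, so z ≈ 52.194 ≈ 52.2 km.

(-26.8, 74.2, 52.2)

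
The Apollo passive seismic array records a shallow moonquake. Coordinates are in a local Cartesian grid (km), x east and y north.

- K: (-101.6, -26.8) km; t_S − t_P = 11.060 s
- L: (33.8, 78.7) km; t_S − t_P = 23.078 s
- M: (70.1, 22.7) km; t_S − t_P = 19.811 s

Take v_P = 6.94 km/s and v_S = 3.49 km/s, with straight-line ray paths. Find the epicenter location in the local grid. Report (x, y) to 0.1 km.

(-35.6, -67.7)

Distance from S−P lag: d = Δt · v_P v_S / (v_P − v_S) = Δt · (6.94·3.49)/(6.94−3.49) ≈ 7.0205·Δt.
So d_K = 77.65, d_L = 162.02, d_M = 139.08 km.
Circle about each station: (x + 101.6)² + (y + 26.8)² = 77.65²; (x − 33.8)² + (y − 78.7)² = 162.02²; (x − 70.1)² + (y − 22.7)² = 139.08².
Subtracting the K equation from the L and M equations removes the quadratic terms:
270.8 x + 211.0 y = -23925.63
343.4 x + 99.0 y = -18925.22
Solving the 2×2 system: x ≈ -35.6, y ≈ -67.7 km.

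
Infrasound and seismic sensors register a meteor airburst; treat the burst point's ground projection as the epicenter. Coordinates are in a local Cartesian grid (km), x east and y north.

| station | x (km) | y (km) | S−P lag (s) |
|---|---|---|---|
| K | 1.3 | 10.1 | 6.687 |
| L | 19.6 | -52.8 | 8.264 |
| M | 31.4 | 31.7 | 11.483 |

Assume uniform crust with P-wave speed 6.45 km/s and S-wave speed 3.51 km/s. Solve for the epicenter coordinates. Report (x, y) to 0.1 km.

Distance from S−P lag: d = Δt · v_P v_S / (v_P − v_S) = Δt · (6.45·3.51)/(6.45−3.51) ≈ 7.7005·Δt.
So d_K = 51.49, d_L = 63.64, d_M = 88.42 km.
Circle about each station: (x − 1.3)² + (y − 10.1)² = 51.49²; (x − 19.6)² + (y + 52.8)² = 63.64²; (x − 31.4)² + (y − 31.7)² = 88.42².
Subtracting pairs of circle equations eliminates x²+y² and gives linear equations (the radical axes):
36.6 x − 125.8 y = 1669.47
60.2 x + 43.2 y = -3279.73
Solving the 2×2 system: x ≈ -37.2, y ≈ -24.1 km.

(-37.2, -24.1)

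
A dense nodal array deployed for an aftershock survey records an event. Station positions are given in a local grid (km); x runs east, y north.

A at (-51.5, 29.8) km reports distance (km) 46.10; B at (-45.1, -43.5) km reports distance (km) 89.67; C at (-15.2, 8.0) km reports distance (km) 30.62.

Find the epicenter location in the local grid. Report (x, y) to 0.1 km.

Circle about each station: (x + 51.5)² + (y − 29.8)² = 46.10²; (x + 45.1)² + (y + 43.5)² = 89.67²; (x + 15.2)² + (y − 8.0)² = 30.62².
Subtracting pairs of circle equations eliminates x²+y² and gives linear equations (the radical axes):
12.8 x − 146.6 y = -5529.53
72.6 x − 43.6 y = -2057.62
Solving the 2×2 system: x ≈ -6.0, y ≈ 37.2 km.

-6.0 km east, 37.2 km north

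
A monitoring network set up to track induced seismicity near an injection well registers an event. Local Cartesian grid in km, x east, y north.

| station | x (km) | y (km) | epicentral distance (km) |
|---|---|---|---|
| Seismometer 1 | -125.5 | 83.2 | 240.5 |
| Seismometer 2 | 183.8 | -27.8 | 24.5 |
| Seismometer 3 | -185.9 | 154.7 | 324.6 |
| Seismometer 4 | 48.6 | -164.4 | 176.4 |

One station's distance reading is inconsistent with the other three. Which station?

Seismometer 2

Solve using three stations at a time. Using Seismometer 1, Seismometer 3, Seismometer 4 (subtract circle equations pairwise → linear system) gives (x, y) ≈ (101.2, 3.7).
Distances from that point to each station vs reported:
  Seismometer 1: calculated 240.3 vs reported 240.5 → residual 0.2 km
  Seismometer 2: calculated 88.4 vs reported 24.5 → residual 63.9 km
  Seismometer 3: calculated 324.4 vs reported 324.6 → residual 0.2 km
  Seismometer 4: calculated 176.1 vs reported 176.4 → residual 0.3 km
Seismometer 1, Seismometer 3, Seismometer 4 are mutually consistent (residuals ≈ 0); Seismometer 2 is off by 63.9 km.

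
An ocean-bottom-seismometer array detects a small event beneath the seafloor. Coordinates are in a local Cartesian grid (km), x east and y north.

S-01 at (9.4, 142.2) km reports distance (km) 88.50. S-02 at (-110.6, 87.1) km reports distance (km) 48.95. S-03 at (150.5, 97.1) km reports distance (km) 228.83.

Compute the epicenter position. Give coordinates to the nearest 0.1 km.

x ≈ -76.9 km, y ≈ 122.6 km

Circle about each station: (x − 9.4)² + (y − 142.2)² = 88.50²; (x + 110.6)² + (y − 87.1)² = 48.95²; (x − 150.5)² + (y − 97.1)² = 228.83².
Subtracting the S-01 equation from the S-02 and S-03 equations removes the quadratic terms:
-240.0 x − 110.2 y = 4945.72
282.2 x − 90.2 y = -32761.46
Solving the 2×2 system: x ≈ -76.9, y ≈ 122.6 km.
Check against S-01 (with the unrounded x, y): √((x − 9.4)²+(y − 142.2)²) = 88.50 ≈ 88.50 km. ✓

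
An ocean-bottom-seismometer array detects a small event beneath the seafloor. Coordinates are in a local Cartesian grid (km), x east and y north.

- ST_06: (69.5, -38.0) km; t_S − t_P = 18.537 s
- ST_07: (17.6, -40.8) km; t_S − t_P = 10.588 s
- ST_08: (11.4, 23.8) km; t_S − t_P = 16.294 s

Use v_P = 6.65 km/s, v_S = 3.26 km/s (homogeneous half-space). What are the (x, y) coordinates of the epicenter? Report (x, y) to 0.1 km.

(-46.4, -62.9)

Distance from S−P lag: d = Δt · v_P v_S / (v_P − v_S) = Δt · (6.65·3.26)/(6.65−3.26) ≈ 6.3950·Δt.
So d_ST_06 = 118.54, d_ST_07 = 67.71, d_ST_08 = 104.20 km.
Circle about each station: (x − 69.5)² + (y + 38.0)² = 118.54²; (x − 17.6)² + (y + 40.8)² = 67.71²; (x − 11.4)² + (y − 23.8)² = 104.20².
Subtracting pairs of circle equations eliminates x²+y² and gives linear equations (the radical axes):
-103.8 x − 5.6 y = 5167.24
-116.2 x + 123.6 y = -2383.76
Solving the 2×2 system: x ≈ -46.4, y ≈ -62.9 km.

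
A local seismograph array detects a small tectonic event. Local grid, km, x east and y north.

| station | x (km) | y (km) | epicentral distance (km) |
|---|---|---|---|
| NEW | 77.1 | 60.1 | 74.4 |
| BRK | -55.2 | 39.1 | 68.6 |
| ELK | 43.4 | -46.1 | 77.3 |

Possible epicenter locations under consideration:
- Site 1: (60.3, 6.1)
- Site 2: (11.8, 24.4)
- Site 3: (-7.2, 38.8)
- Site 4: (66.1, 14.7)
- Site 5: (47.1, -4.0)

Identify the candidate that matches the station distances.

Site 2

For each candidate, compare |candidate − station| to the reported distance:
Site 1: residuals NEW 17.8, BRK 51.5, ELK 22.4 → max 51.5 km
Site 2: residuals NEW 0.0, BRK 0.0, ELK 0.0 → max 0.0 km
Site 3: residuals NEW 12.5, BRK 20.6, ELK 21.5 → max 21.5 km
Site 4: residuals NEW 27.7, BRK 55.1, ELK 12.4 → max 55.1 km
Site 5: residuals NEW 3.6, BRK 42.4, ELK 35.0 → max 42.4 km
Only Site 2 has all residuals ≈ 0.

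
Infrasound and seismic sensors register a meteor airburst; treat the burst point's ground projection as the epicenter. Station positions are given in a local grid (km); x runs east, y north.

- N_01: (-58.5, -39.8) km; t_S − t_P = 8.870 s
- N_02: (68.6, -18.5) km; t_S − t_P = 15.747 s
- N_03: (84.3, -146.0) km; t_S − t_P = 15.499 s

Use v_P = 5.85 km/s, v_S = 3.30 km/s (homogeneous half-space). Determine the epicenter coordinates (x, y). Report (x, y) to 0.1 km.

x ≈ -21.9 km, y ≈ -96.1 km

Distance from S−P lag: d = Δt · v_P v_S / (v_P − v_S) = Δt · (5.85·3.30)/(5.85−3.30) ≈ 7.5706·Δt.
So d_N_01 = 67.15, d_N_02 = 119.21, d_N_03 = 117.34 km.
Circle about each station: (x + 58.5)² + (y + 39.8)² = 67.15²; (x − 68.6)² + (y + 18.5)² = 119.21²; (x − 84.3)² + (y + 146.0)² = 117.34².
Subtracting the N_01 equation from the N_02 and N_03 equations removes the quadratic terms:
254.2 x + 42.6 y = -9659.98
285.6 x − 212.4 y = 14156.65
Solving the 2×2 system: x ≈ -21.9, y ≈ -96.1 km.
Check against N_01 (with the unrounded x, y): √((x + 58.5)²+(y + 39.8)²) = 67.15 ≈ 67.15 km. ✓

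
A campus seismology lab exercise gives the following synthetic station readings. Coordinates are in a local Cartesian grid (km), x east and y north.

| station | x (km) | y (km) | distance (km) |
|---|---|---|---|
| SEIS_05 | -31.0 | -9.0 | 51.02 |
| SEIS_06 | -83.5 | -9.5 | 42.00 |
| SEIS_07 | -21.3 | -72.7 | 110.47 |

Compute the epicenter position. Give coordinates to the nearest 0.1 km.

Circle about each station: (x + 31.0)² + (y + 9.0)² = 51.02²; (x + 83.5)² + (y + 9.5)² = 42.00²; (x + 21.3)² + (y + 72.7)² = 110.47².
Subtracting the SEIS_05 equation from the SEIS_06 and SEIS_07 equations removes the quadratic terms:
-105.0 x − 1.0 y = 6859.54
19.4 x − 127.4 y = -4903.60
Solving the 2×2 system: x ≈ -65.6, y ≈ 28.5 km.

x ≈ -65.6 km, y ≈ 28.5 km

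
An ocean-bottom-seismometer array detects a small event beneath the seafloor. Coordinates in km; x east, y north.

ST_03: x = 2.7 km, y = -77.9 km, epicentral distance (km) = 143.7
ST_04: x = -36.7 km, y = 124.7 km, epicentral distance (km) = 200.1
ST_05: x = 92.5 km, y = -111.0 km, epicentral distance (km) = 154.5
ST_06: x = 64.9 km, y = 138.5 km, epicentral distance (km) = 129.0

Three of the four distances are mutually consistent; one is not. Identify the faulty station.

ST_03

Solve using three stations at a time. Using ST_04, ST_05, ST_06 (subtract circle equations pairwise → linear system) gives (x, y) ≈ (142.3, 35.3).
Distances from that point to each station vs reported:
  ST_03: calculated 179.7 vs reported 143.7 → residual 36.0 km
  ST_04: calculated 200.1 vs reported 200.1 → residual 0.0 km
  ST_05: calculated 154.5 vs reported 154.5 → residual 0.0 km
  ST_06: calculated 129.0 vs reported 129.0 → residual 0.0 km
ST_04, ST_05, ST_06 are mutually consistent (residuals ≈ 0); ST_03 is off by 36.0 km.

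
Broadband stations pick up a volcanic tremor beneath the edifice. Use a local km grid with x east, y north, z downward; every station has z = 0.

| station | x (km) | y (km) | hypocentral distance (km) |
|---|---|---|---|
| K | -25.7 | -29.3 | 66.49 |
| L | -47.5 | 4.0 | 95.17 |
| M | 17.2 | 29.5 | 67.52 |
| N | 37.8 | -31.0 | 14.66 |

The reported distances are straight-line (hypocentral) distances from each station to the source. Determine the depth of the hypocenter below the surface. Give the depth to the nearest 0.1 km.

depth ≈ 14.5 km

Each station gives a sphere (x−x_i)² + (y−y_i)² + z² = d_i² (stations at z=0).
Subtracting the K sphere from L and M: z² cancels, leaving linear equations in x and y:
-43.6 x + 66.6 y = -3883.14
85.8 x + 117.6 y = -490.92
Solving: x ≈ 39.105, y ≈ -32.705 km (keep extra digits for the depth step; rounded: 39.1, -32.7).
Then from the K sphere: z² = 66.49² − (x + 25.7)² − (y + 29.3)² with x = 39.105, y = -32.705, so z ≈ 14.479 ≈ 14.5 km.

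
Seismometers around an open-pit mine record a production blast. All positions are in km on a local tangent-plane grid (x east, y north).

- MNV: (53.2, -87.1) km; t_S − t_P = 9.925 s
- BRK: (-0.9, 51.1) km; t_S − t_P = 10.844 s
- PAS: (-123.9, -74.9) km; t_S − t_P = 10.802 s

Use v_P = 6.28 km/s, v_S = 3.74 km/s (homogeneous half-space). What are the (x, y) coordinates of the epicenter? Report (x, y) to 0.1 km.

(-28.5, -45.3)

Distance from S−P lag: d = Δt · v_P v_S / (v_P − v_S) = Δt · (6.28·3.74)/(6.28−3.74) ≈ 9.2469·Δt.
So d_MNV = 91.78, d_BRK = 100.27, d_PAS = 99.89 km.
Circle about each station: (x − 53.2)² + (y + 87.1)² = 91.78²; (x + 0.9)² + (y − 51.1)² = 100.27²; (x + 123.9)² + (y + 74.9)² = 99.89².
Subtracting the MNV equation from the BRK and PAS equations removes the quadratic terms:
-108.2 x + 276.4 y = -9435.13
-354.2 x + 24.4 y = 8990.13
Solving the 2×2 system: x ≈ -28.5, y ≈ -45.3 km.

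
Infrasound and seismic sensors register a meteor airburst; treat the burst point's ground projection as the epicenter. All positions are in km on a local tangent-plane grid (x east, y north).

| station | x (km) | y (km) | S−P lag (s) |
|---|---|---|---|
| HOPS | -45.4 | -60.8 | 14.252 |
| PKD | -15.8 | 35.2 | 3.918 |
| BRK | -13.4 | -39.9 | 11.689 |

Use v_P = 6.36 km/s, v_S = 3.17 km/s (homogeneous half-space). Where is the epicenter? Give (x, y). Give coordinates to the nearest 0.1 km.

Distance from S−P lag: d = Δt · v_P v_S / (v_P − v_S) = Δt · (6.36·3.17)/(6.36−3.17) ≈ 6.3201·Δt.
So d_HOPS = 90.07, d_PKD = 24.76, d_BRK = 73.88 km.
Circle about each station: (x + 45.4)² + (y + 60.8)² = 90.07²; (x + 15.8)² + (y − 35.2)² = 24.76²; (x + 13.4)² + (y + 39.9)² = 73.88².
Subtracting the HOPS equation from the PKD and BRK equations removes the quadratic terms:
59.2 x + 192.0 y = 3230.43
64.0 x + 41.8 y = -1331.88
Solving the 2×2 system: x ≈ -39.8, y ≈ 29.1 km.

x ≈ -39.8 km, y ≈ 29.1 km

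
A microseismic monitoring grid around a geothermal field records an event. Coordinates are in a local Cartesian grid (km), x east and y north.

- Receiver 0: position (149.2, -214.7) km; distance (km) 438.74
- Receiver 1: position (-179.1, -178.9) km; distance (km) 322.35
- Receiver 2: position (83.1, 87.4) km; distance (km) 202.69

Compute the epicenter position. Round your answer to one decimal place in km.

Circle about each station: (x − 149.2)² + (y + 214.7)² = 438.74²; (x + 179.1)² + (y + 178.9)² = 322.35²; (x − 83.1)² + (y − 87.4)² = 202.69².
Subtracting pairs of circle equations eliminates x²+y² and gives linear equations (the radical axes):
-656.6 x + 71.6 y = 84308.56
-132.2 x + 604.2 y = 97597.19
Solving the 2×2 system: x ≈ -113.5, y ≈ 136.7 km.
Check against Receiver 0 (with the unrounded x, y): √((x − 149.2)²+(y + 214.7)²) = 438.74 ≈ 438.74 km. ✓

x ≈ -113.5 km, y ≈ 136.7 km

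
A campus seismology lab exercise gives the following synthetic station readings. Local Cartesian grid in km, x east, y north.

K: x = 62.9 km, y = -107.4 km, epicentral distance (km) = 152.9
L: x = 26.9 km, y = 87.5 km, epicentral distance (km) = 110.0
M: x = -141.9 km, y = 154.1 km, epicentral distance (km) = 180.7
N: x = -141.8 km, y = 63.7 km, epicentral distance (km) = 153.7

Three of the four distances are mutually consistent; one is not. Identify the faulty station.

N

Solve using three stations at a time. Using K, L, M (subtract circle equations pairwise → linear system) gives (x, y) ≈ (-43.2, 2.7).
Distances from that point to each station vs reported:
  K: calculated 152.9 vs reported 152.9 → residual 0.0 km
  L: calculated 110.0 vs reported 110.0 → residual 0.0 km
  M: calculated 180.7 vs reported 180.7 → residual 0.0 km
  N: calculated 115.9 vs reported 153.7 → residual 37.8 km
K, L, M are mutually consistent (residuals ≈ 0); N is off by 37.8 km.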